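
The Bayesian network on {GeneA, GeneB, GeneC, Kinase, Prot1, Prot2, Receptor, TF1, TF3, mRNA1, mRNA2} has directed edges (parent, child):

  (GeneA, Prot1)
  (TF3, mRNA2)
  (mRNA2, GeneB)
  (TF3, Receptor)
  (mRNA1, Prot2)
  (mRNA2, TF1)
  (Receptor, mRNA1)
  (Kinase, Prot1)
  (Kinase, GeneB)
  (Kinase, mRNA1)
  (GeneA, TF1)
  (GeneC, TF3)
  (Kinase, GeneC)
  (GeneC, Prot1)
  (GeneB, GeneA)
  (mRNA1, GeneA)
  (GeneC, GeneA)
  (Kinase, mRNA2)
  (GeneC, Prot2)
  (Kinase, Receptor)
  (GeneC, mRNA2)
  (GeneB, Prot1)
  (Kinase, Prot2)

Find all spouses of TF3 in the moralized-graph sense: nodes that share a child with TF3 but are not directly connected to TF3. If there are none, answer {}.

Children of TF3: Receptor, mRNA2.
  Receptor's other parent is Kinase.
  parents(mRNA2) \ {TF3} = {GeneC, Kinase}.
Excluding nodes already adjacent to TF3 (GeneC, Receptor, mRNA2), the co-parent-only contribution is {Kinase}.

{Kinase}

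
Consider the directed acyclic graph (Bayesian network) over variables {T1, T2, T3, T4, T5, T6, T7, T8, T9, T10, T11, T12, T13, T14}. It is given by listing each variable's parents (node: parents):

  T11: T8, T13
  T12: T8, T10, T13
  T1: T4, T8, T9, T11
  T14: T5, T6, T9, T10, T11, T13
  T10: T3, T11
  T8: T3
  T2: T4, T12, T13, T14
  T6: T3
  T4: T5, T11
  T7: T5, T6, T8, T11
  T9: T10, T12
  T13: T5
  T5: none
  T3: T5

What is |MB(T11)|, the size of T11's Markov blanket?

11

Pa(T11) = {T8, T13}.
T11's children: T1, T4, T7, T10, T14.
For each child, the remaining parents (spouses of T11):
  parents(T10) \ {T11} = {T3}.
  T7's other parents are T5, T6, T8.
  T4 also has parent T5.
  T14's other parents are T5, T6, T9, T10, T13.
  parents(T1) \ {T11} = {T4, T8, T9}.
MB(T11) = {T1, T3, T4, T5, T6, T7, T8, T9, T10, T13, T14}, which has 11 nodes.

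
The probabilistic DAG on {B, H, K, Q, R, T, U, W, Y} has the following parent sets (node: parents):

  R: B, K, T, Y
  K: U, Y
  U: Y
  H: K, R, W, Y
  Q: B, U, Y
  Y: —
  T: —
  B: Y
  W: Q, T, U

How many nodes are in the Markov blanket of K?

7

Recall MB(v) = parents ∪ children ∪ spouses, where spouses are the other parents of v's children.
Pa(K) = {U, Y}.
Children of K: H, R.
Co-parents of K (other parents of its children):
  parents(R) \ {K} = {B, T, Y}.
  H's other parents are R, W, Y.
MB(K) = {B, H, R, T, U, W, Y}, which has 7 nodes.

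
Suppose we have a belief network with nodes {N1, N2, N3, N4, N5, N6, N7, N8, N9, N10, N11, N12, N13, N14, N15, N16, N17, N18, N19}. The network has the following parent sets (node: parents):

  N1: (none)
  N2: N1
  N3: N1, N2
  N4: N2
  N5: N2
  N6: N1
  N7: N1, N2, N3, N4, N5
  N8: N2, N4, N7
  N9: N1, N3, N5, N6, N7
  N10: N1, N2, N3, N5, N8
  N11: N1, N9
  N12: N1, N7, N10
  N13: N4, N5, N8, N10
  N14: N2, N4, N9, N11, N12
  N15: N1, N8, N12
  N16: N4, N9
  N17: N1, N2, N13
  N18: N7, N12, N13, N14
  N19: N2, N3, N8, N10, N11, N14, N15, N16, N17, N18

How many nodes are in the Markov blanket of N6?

5

N6 has parent N1.
N6's children: N9.
Co-parents of N6 (other parents of its children):
  N9's other parents are N1, N3, N5, N7.
MB(N6) = {N1, N3, N5, N7, N9}, which has 5 nodes.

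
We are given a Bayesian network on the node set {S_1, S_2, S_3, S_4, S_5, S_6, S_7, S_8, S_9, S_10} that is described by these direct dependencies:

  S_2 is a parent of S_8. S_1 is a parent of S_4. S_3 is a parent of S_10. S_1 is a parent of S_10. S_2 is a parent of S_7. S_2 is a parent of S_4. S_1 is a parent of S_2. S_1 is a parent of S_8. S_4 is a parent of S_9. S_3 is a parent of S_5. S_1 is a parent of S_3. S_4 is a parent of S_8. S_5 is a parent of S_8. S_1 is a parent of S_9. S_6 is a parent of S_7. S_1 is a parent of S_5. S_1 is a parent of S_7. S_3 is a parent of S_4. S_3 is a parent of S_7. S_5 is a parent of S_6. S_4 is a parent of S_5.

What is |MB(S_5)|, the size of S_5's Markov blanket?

6

A node's Markov blanket = Pa ∪ Ch ∪ (parents of Ch other than the node itself).
Parents of S_5: S_1, S_3, S_4.
Ch(S_5) = {S_6, S_8}.
Co-parents of S_5 (other parents of its children):
  S_6: —
  S_8: S_1, S_2, S_4
MB(S_5) = {S_1, S_2, S_3, S_4, S_6, S_8}, which has 6 nodes.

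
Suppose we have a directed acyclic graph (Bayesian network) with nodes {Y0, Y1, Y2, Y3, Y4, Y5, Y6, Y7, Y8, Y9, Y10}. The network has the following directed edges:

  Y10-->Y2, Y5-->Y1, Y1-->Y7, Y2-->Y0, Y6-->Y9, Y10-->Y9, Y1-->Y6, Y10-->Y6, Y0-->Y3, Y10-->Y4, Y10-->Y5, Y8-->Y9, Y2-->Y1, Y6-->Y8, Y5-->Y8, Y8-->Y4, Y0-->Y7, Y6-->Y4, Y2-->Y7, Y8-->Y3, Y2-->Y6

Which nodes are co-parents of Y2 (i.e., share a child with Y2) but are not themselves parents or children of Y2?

Children of Y2: Y0, Y1, Y6, Y7.
  Y1 also has parent Y5.
  Y6's other parents are Y1, Y10.
  Y0 has no other parent.
  Y7 also has parents Y0, Y1.
Excluding nodes already adjacent to Y2 (Y0, Y1, Y6, Y7, Y10), the co-parent-only contribution is {Y5}.

{Y5}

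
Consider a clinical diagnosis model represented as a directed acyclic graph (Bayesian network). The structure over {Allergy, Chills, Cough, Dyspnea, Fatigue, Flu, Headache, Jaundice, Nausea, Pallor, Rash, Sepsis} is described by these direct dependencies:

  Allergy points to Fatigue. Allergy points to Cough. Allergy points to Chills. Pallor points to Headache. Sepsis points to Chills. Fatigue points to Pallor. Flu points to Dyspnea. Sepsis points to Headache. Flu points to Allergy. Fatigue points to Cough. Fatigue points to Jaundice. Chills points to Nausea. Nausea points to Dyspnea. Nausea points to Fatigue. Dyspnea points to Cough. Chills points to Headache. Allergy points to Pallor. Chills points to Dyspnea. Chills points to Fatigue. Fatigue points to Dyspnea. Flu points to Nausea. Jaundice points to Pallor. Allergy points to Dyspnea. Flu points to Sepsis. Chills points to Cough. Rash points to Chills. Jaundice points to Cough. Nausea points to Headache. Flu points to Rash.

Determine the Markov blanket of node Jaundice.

{Allergy, Chills, Cough, Dyspnea, Fatigue, Pallor}

By definition, MB(Jaundice) is built from Jaundice's parents, Jaundice's children, and the co-parents of Jaundice.
Jaundice has parent Fatigue.
Ch(Jaundice) = {Cough, Pallor}.
Co-parents of Jaundice (other parents of its children):
  Pallor: Allergy, Fatigue
  Cough: Allergy, Chills, Dyspnea, Fatigue
Taking the union gives {Allergy, Chills, Cough, Dyspnea, Fatigue, Pallor}.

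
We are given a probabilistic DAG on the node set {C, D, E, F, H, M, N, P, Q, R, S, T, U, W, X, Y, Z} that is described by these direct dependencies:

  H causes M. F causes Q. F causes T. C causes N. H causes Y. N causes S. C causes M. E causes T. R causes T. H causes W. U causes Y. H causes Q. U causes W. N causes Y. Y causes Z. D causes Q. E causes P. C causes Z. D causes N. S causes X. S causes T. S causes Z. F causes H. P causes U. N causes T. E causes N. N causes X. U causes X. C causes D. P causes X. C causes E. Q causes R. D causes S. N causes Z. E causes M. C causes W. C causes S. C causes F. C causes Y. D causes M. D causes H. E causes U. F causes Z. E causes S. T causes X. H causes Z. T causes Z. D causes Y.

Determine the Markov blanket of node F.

The Markov blanket of a node is its parents, its children, and the other parents of its children.
Pa(F) = {C}.
Children of F: H, Q, T, Z.
Other parents of F's children:
  H: D
  Q: D, H
  T: E, N, R, S
  Z: C, H, N, S, T, Y
Taking the union gives {C, D, E, H, N, Q, R, S, T, Y, Z}.

{C, D, E, H, N, Q, R, S, T, Y, Z}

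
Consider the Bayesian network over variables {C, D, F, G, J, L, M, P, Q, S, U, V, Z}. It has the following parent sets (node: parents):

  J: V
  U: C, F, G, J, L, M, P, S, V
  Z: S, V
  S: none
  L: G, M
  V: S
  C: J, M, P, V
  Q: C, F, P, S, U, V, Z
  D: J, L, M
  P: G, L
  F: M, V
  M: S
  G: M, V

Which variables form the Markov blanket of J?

{C, D, F, G, L, M, P, S, U, V}

A node's Markov blanket = Pa ∪ Ch ∪ (parents of Ch other than the node itself).
Pa(J) = {V}.
J's children: C, D, U.
Other parents of J's children:
  D: L, M
  C: M, P, V
  U: C, F, G, L, M, P, S, V
Union: {V} ∪ {C, D, U} ∪ {C, F, G, L, M, P, S, V} = {C, D, F, G, L, M, P, S, U, V}.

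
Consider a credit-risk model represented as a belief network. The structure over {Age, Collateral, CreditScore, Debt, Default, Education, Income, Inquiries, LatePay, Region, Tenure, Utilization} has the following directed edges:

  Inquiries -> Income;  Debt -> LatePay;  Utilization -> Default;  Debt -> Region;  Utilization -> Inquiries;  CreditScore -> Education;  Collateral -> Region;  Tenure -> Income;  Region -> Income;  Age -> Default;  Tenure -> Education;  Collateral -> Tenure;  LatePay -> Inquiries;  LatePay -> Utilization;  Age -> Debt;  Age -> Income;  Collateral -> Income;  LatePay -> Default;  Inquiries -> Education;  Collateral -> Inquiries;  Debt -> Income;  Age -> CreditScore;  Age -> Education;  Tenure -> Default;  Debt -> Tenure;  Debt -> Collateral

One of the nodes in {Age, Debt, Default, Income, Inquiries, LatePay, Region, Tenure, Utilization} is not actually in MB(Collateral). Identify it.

Default

Parents of Collateral: Debt.
Children of Collateral: Income, Inquiries, Region, Tenure.
Other parents of Collateral's children:
  Tenure: Debt
  Region: Debt
  Inquiries: LatePay, Utilization
  Income: Age, Debt, Inquiries, Region, Tenure
MB(Collateral) = {Age, Debt, Income, Inquiries, LatePay, Region, Tenure, Utilization}.
Default is neither a parent, child, nor co-parent of Collateral, so it does not belong.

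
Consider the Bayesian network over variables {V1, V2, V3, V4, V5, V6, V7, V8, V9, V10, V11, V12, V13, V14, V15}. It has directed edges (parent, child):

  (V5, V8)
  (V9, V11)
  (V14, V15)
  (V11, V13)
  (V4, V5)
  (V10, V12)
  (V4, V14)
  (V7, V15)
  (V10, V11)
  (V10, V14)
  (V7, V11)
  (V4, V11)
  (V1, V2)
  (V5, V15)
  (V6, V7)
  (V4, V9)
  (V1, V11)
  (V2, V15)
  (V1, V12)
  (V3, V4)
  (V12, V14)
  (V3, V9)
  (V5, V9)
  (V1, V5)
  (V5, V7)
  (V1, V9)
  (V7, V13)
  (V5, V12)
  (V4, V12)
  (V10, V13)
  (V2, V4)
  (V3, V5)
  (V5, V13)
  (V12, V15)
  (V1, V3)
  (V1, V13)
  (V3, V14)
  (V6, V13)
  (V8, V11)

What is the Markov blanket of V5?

{V1, V2, V3, V4, V6, V7, V8, V9, V10, V11, V12, V13, V14, V15}

Parents of V5: V1, V3, V4.
Children of V5: V7, V8, V9, V12, V13, V15.
Other parents of V5's children:
  parents(V7) \ {V5} = {V6}.
  V8 has no other parent.
  V9's other parents are V1, V3, V4.
  parents(V12) \ {V5} = {V1, V4, V10}.
  V13's other parents are V1, V6, V7, V10, V11.
  V15's other parents are V2, V7, V12, V14.
Union: {V1, V3, V4} ∪ {V7, V8, V9, V12, V13, V15} ∪ {V1, V2, V3, V4, V6, V7, V10, V11, V12, V14} = {V1, V2, V3, V4, V6, V7, V8, V9, V10, V11, V12, V13, V14, V15}.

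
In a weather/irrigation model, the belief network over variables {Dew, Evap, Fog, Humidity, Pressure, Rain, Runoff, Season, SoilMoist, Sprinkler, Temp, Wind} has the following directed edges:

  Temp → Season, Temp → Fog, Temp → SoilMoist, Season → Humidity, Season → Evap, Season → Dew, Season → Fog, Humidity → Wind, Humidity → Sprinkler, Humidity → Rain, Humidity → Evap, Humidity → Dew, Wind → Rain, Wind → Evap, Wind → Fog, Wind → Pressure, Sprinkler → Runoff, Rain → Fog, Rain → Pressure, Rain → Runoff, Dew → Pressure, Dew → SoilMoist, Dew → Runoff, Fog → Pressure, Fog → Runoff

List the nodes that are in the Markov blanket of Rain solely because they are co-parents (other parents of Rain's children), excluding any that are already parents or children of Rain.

Children of Rain: Fog, Pressure, Runoff.
  Fog: Season, Temp, Wind
  Pressure: Dew, Fog, Wind
  Runoff: Dew, Fog, Sprinkler
Excluding nodes already adjacent to Rain (Fog, Humidity, Pressure, Runoff, Wind), the co-parent-only contribution is {Dew, Season, Sprinkler, Temp}.

{Dew, Season, Sprinkler, Temp}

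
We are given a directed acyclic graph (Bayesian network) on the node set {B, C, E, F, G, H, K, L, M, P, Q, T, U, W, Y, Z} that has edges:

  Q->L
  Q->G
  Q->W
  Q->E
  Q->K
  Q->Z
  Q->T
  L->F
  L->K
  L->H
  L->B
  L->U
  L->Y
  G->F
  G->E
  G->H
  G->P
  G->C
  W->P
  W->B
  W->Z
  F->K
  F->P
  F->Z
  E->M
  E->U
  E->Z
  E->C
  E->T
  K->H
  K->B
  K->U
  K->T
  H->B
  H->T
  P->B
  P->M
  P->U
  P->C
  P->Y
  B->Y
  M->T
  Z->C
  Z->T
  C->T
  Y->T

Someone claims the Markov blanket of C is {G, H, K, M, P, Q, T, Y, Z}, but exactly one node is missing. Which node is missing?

Children of C: T.
Pa(C) = {E, G, P, Z}.
Parents of each child, excluding C:
  T's other parents are E, H, K, M, Q, Y, Z.
MB(C) = {E, G, H, K, M, P, Q, T, Y, Z}.
Comparing with the claimed set, E is missing.

E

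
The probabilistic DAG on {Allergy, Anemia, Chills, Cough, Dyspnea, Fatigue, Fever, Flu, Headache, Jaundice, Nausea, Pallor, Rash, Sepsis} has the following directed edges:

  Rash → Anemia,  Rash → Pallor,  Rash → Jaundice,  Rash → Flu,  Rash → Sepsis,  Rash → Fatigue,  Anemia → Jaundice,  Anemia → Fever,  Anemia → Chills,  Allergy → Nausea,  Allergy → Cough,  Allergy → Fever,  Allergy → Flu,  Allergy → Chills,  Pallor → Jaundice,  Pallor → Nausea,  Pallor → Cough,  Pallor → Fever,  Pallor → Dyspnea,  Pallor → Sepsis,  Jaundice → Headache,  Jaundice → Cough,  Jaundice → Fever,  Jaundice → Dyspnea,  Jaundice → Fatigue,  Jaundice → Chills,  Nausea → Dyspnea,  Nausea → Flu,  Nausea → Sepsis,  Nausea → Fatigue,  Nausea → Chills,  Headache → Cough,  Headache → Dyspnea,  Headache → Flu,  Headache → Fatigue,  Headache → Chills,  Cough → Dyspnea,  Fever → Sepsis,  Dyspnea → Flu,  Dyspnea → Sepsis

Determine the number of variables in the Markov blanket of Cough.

Cough's parents: Allergy, Headache, Jaundice, Pallor.
Children of Cough: Dyspnea.
Co-parents of Cough (other parents of its children):
  Dyspnea: Headache, Jaundice, Nausea, Pallor
MB(Cough) = {Allergy, Dyspnea, Headache, Jaundice, Nausea, Pallor}, which has 6 nodes.

6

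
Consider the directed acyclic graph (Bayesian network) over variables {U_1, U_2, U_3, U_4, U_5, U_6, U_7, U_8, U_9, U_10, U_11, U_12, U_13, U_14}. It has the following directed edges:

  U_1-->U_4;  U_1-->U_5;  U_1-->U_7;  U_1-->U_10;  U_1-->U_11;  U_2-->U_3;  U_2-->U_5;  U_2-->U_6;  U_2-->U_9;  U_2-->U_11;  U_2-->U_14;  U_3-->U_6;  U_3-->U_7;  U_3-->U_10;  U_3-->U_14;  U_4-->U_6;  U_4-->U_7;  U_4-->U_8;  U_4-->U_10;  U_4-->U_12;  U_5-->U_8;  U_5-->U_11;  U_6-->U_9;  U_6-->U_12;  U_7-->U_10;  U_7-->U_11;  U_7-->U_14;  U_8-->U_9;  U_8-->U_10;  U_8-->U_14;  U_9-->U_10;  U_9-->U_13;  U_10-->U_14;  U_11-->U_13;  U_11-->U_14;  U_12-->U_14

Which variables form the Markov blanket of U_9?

{U_1, U_2, U_3, U_4, U_6, U_7, U_8, U_10, U_11, U_13}

U_9's parents: U_2, U_6, U_8.
U_9 has children U_10, U_13.
Co-parents of U_9 (other parents of its children):
  U_10: U_1, U_3, U_4, U_7, U_8
  U_13: U_11
MB(U_9) = {U_1, U_2, U_3, U_4, U_6, U_7, U_8, U_10, U_11, U_13}.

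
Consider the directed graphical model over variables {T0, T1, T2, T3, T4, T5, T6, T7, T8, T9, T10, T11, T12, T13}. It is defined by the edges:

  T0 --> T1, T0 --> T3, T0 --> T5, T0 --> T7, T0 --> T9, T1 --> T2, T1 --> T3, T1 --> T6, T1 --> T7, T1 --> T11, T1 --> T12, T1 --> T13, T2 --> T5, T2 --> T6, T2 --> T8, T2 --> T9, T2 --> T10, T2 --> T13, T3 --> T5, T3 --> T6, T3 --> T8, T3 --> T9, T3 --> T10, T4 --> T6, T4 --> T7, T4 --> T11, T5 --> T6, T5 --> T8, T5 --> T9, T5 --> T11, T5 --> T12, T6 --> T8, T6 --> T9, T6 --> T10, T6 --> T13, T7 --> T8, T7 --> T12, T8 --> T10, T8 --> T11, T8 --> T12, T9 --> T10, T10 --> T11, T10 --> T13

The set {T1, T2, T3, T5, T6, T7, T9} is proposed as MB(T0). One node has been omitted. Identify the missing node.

The Markov blanket of a node is its parents, its children, and the other parents of its children.
T0's parents: none.
Children of T0: T1, T3, T5, T7, T9.
For each child, the remaining parents (spouses of T0):
  T1: —
  T3: T1
  T5: T2, T3
  T7: T1, T4
  T9: T2, T3, T5, T6
MB(T0) = {T1, T2, T3, T4, T5, T6, T7, T9}.
Comparing with the claimed set, T4 is missing.

T4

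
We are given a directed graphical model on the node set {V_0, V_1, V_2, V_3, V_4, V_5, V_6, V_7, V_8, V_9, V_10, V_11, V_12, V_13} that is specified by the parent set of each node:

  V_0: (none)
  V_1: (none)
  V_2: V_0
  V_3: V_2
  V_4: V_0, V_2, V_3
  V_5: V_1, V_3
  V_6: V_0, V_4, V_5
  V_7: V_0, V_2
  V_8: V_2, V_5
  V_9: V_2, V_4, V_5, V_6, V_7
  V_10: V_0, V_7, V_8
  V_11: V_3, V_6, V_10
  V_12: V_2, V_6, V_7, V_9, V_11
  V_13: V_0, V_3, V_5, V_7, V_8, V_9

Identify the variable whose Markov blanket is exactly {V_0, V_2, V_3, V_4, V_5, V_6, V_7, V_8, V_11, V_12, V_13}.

The target node must have every member of {V_0, V_2, V_3, V_4, V_5, V_6, V_7, V_8, V_11, V_12, V_13} as a parent, child, or co-parent, and no others.
Parents of V_9: V_2, V_4, V_5, V_6, V_7; children: V_12, V_13; co-parents: V_0, V_2, V_3, V_5, V_6, V_7, V_8, V_11.
These exactly cover the given set, so the node is V_9.

V_9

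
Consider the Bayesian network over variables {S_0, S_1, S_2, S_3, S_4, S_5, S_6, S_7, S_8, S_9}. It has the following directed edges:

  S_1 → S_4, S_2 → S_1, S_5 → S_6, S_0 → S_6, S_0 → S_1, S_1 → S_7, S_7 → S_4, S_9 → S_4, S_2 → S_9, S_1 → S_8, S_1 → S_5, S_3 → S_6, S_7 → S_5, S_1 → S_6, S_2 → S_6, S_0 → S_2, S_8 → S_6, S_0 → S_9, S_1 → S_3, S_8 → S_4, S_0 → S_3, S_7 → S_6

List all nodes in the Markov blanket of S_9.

Recall MB(v) = parents ∪ children ∪ spouses, where spouses are the other parents of v's children.
Pa(S_9) = {S_0, S_2}.
S_9 has child S_4.
Co-parents of S_9 (other parents of its children):
  S_4 also has parents S_1, S_7, S_8.
So the Markov blanket of S_9 is {S_0, S_1, S_2, S_4, S_7, S_8}.

{S_0, S_1, S_2, S_4, S_7, S_8}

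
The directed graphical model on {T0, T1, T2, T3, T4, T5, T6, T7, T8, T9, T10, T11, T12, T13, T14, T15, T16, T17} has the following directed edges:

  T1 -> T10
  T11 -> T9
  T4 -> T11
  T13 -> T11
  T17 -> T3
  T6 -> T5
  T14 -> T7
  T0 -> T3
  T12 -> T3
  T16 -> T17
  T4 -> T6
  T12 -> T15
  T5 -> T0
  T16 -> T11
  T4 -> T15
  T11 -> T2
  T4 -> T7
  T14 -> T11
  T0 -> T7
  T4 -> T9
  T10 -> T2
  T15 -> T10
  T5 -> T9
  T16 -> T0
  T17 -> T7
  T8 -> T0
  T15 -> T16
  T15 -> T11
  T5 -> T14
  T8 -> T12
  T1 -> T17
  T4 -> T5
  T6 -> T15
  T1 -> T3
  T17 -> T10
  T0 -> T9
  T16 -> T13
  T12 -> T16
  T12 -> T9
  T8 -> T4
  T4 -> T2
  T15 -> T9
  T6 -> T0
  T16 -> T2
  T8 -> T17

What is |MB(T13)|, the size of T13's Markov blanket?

A node's Markov blanket = Pa ∪ Ch ∪ (parents of Ch other than the node itself).
T13's parents: T16.
T13 has child T11.
For each child, the remaining parents (spouses of T13):
  T11 also has parents T4, T14, T15, T16.
MB(T13) = {T4, T11, T14, T15, T16}, which has 5 nodes.

5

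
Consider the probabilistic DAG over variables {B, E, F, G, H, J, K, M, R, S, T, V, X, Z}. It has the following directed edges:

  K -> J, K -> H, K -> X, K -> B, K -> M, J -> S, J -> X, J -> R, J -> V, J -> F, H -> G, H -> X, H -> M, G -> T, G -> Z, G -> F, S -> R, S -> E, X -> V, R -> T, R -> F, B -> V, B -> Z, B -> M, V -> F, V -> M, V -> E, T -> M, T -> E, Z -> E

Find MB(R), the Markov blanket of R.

By definition, MB(R) is built from R's parents, R's children, and the co-parents of R.
Pa(R) = {J, S}.
Ch(R) = {F, T}.
Co-parents of R (other parents of its children):
  T also has parent G.
  F's other parents are G, J, V.
MB(R) = {F, G, J, S, T, V}.

{F, G, J, S, T, V}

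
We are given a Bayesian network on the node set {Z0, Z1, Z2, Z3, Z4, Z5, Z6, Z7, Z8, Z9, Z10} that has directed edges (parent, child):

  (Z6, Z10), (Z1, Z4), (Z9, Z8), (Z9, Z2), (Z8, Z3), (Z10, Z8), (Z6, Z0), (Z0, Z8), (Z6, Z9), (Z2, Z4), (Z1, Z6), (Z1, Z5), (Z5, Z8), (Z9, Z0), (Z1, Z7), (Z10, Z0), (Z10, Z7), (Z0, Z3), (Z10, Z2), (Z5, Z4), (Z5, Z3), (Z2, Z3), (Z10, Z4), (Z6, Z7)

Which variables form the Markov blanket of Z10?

The Markov blanket of a node is its parents, its children, and the other parents of its children.
Parents of Z10: Z6.
Ch(Z10) = {Z0, Z2, Z4, Z7, Z8}.
Other parents of Z10's children:
  Z0: Z6, Z9
  Z8: Z0, Z5, Z9
  Z2: Z9
  Z4: Z1, Z2, Z5
  Z7: Z1, Z6
MB(Z10) = {Z0, Z1, Z2, Z4, Z5, Z6, Z7, Z8, Z9}.

{Z0, Z1, Z2, Z4, Z5, Z6, Z7, Z8, Z9}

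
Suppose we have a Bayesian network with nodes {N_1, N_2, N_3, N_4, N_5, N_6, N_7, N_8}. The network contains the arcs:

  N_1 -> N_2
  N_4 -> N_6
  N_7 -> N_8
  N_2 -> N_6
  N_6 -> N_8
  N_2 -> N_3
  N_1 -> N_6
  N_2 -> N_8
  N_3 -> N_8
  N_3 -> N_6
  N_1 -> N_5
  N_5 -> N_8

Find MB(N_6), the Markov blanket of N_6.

{N_1, N_2, N_3, N_4, N_5, N_7, N_8}

Parents of N_6: N_1, N_2, N_3, N_4.
N_6's children: N_8.
Other parents of N_6's children:
  N_8's other parents are N_2, N_3, N_5, N_7.
MB(N_6) = {N_1, N_2, N_3, N_4, N_5, N_7, N_8}.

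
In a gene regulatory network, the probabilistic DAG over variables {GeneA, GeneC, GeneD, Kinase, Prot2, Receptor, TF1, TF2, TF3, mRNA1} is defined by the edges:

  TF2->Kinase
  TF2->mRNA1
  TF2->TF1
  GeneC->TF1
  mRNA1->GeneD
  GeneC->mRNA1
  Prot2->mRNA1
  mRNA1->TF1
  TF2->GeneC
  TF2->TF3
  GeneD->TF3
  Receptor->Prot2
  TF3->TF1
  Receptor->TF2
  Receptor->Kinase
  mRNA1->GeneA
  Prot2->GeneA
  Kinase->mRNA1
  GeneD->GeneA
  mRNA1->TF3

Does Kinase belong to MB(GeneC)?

Yes

Kinase is a co-parent of GeneC: both are parents of mRNA1.
So Kinase ∈ MB(GeneC).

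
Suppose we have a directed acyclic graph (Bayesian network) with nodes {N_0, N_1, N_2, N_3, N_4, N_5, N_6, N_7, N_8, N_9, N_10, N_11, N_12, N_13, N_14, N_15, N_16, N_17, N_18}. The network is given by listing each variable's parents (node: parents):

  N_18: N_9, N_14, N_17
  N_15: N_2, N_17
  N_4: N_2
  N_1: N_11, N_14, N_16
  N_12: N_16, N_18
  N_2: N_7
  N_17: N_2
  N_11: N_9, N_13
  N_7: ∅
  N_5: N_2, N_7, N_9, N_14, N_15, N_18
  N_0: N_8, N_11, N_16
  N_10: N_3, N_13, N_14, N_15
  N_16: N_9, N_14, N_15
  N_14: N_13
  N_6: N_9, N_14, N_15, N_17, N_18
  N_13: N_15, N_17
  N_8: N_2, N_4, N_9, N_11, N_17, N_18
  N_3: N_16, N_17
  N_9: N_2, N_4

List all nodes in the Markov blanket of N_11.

Parents of N_11: N_9, N_13.
Ch(N_11) = {N_0, N_1, N_8}.
Co-parents of N_11 (other parents of its children):
  N_1's other parents are N_14, N_16.
  N_8's other parents are N_2, N_4, N_9, N_17, N_18.
  parents(N_0) \ {N_11} = {N_8, N_16}.
Taking the union gives {N_0, N_1, N_2, N_4, N_8, N_9, N_13, N_14, N_16, N_17, N_18}.

{N_0, N_1, N_2, N_4, N_8, N_9, N_13, N_14, N_16, N_17, N_18}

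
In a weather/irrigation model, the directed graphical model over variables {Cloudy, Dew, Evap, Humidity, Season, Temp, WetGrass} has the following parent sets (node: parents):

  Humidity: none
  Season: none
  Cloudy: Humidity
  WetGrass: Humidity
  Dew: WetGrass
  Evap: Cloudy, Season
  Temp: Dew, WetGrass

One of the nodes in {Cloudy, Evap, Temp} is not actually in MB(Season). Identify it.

Temp

Parents of Season: none.
Ch(Season) = {Evap}.
For each child, the remaining parents (spouses of Season):
  parents(Evap) \ {Season} = {Cloudy}.
MB(Season) = {Cloudy, Evap}.
Temp is neither a parent, child, nor co-parent of Season, so it does not belong.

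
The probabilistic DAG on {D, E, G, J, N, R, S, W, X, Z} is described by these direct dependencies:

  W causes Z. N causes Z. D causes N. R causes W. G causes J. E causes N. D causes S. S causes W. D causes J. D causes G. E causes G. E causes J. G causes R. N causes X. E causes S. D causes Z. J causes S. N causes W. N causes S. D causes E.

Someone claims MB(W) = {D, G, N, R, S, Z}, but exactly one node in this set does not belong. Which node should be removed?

Pa(W) = {N, R, S}.
Children of W: Z.
For each child, the remaining parents (spouses of W):
  Z: D, N
MB(W) = {D, N, R, S, Z}.
G is neither a parent, child, nor co-parent of W, so it does not belong.

G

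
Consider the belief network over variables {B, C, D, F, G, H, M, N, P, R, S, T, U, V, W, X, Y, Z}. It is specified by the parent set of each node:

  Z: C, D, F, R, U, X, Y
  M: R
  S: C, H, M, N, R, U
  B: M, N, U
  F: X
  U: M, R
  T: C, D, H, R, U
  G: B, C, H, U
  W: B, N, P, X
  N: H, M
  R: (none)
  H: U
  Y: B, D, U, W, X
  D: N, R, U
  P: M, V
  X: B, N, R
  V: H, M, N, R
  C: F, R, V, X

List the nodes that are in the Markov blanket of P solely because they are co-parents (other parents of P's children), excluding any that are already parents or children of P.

{B, N, X}

Children of P: W.
  parents(W) \ {P} = {B, N, X}.
Excluding nodes already adjacent to P (M, V, W), the co-parent-only contribution is {B, N, X}.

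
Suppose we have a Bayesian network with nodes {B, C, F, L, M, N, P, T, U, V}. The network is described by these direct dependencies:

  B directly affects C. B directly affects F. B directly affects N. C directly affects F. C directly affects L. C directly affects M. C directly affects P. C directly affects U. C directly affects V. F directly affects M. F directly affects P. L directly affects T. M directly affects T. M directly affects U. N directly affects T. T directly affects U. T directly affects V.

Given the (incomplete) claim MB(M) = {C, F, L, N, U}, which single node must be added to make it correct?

M has children T, U.
M has parents C, F.
Co-parents of M (other parents of its children):
  parents(T) \ {M} = {L, N}.
  parents(U) \ {M} = {C, T}.
MB(M) = {C, F, L, N, T, U}.
Comparing with the claimed set, T is missing.

T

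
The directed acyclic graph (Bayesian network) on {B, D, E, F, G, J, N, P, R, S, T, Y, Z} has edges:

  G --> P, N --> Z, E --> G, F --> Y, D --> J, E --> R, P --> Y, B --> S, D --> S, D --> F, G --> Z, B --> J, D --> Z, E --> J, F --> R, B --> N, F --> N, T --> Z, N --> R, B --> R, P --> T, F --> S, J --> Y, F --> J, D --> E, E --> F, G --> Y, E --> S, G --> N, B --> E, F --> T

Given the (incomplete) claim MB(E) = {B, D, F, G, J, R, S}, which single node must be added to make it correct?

N

By definition, MB(E) is built from E's parents, E's children, and the co-parents of E.
E's parents: B, D.
E has children F, G, J, R, S.
Parents of each child, excluding E:
  F's other parent is D.
  G: no additional parents.
  J's other parents are B, D, F.
  R also has parents B, F, N.
  parents(S) \ {E} = {B, D, F}.
MB(E) = {B, D, F, G, J, N, R, S}.
Comparing with the claimed set, N is missing.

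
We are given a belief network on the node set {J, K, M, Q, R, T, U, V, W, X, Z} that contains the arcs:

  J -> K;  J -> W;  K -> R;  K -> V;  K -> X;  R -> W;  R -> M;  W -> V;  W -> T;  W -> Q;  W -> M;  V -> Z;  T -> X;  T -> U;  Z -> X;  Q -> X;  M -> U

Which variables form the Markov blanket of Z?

Z's parents: V.
Children of Z: X.
For each child, the remaining parents (spouses of Z):
  X's other parents are K, Q, T.
Union: {V} ∪ {X} ∪ {K, Q, T} = {K, Q, T, V, X}.

{K, Q, T, V, X}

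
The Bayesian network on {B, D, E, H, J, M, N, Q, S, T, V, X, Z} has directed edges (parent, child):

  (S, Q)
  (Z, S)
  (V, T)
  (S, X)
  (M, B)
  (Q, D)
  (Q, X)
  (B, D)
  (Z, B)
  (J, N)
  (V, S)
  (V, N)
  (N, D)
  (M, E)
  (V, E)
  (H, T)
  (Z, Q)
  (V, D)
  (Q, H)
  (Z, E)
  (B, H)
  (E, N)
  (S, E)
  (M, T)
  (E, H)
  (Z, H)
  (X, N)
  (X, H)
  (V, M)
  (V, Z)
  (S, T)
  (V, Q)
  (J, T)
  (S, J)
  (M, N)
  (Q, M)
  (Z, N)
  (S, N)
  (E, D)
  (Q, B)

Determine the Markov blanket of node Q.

{B, D, E, H, M, N, S, V, X, Z}

Parents of Q: S, V, Z.
Children of Q: B, D, H, M, X.
For each child, the remaining parents (spouses of Q):
  M also has parent V.
  parents(X) \ {Q} = {S}.
  B also has parents M, Z.
  H's other parents are B, E, X, Z.
  D's other parents are B, E, N, V.
MB(Q) = {B, D, E, H, M, N, S, V, X, Z}.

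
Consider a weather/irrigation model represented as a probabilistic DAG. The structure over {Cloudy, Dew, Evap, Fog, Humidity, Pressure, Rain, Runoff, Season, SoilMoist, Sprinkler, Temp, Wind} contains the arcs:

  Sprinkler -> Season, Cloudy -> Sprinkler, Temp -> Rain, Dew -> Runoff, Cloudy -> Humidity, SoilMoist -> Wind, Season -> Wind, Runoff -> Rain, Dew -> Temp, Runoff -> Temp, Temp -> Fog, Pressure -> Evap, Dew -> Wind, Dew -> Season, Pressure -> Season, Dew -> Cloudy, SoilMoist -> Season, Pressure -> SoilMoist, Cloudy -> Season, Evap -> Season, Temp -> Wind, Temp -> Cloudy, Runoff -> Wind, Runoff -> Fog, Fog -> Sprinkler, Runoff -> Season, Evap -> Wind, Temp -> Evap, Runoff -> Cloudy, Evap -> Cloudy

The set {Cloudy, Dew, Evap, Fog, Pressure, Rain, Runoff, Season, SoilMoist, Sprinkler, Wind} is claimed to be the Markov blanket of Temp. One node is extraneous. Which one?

Sprinkler

By definition, MB(Temp) is built from Temp's parents, Temp's children, and the co-parents of Temp.
Pa(Temp) = {Dew, Runoff}.
Temp has children Cloudy, Evap, Fog, Rain, Wind.
Other parents of Temp's children:
  Rain's other parent is Runoff.
  parents(Fog) \ {Temp} = {Runoff}.
  Evap also has parent Pressure.
  parents(Cloudy) \ {Temp} = {Dew, Evap, Runoff}.
  Wind's other parents are Dew, Evap, Runoff, Season, SoilMoist.
MB(Temp) = {Cloudy, Dew, Evap, Fog, Pressure, Rain, Runoff, Season, SoilMoist, Wind}.
Sprinkler is neither a parent, child, nor co-parent of Temp, so it does not belong.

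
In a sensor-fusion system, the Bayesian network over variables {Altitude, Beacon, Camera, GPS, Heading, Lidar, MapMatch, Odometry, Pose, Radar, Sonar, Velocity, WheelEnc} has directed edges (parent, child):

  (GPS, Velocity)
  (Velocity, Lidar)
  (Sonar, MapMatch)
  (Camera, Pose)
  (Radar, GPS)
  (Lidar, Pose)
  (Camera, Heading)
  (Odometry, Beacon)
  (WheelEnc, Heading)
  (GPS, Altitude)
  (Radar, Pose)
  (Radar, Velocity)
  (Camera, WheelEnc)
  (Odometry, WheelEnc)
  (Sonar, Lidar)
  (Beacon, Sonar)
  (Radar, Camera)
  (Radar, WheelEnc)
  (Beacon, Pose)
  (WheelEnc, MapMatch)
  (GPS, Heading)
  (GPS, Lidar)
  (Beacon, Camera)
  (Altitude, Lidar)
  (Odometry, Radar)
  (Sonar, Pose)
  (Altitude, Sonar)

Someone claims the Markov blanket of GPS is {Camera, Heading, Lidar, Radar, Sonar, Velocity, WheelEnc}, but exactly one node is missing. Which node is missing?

Altitude

Children of GPS: Altitude, Heading, Lidar, Velocity.
GPS's parents: Radar.
Co-parents of GPS (other parents of its children):
  Altitude: no additional parents.
  Velocity's other parent is Radar.
  Lidar's other parents are Altitude, Sonar, Velocity.
  Heading's other parents are Camera, WheelEnc.
MB(GPS) = {Altitude, Camera, Heading, Lidar, Radar, Sonar, Velocity, WheelEnc}.
Comparing with the claimed set, Altitude is missing.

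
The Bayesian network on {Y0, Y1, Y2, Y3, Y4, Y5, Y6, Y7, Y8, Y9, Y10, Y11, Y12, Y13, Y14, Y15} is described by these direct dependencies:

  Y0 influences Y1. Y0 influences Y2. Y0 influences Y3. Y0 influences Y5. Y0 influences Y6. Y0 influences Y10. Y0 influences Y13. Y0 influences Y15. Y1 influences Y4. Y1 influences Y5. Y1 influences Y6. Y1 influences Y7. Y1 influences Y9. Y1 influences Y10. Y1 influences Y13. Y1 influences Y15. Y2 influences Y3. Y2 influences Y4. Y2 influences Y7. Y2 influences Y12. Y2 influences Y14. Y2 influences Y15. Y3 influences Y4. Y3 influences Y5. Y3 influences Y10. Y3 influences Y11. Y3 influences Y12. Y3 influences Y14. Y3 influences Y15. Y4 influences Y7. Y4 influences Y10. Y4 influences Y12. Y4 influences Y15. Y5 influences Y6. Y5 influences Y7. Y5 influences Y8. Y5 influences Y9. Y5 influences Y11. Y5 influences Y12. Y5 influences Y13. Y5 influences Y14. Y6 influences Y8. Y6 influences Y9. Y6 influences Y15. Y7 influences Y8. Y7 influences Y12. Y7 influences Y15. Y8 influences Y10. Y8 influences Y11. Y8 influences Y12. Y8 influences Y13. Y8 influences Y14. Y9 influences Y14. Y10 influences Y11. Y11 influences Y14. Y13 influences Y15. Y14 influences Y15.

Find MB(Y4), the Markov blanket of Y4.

{Y0, Y1, Y2, Y3, Y5, Y6, Y7, Y8, Y10, Y12, Y13, Y14, Y15}

Y4's parents: Y1, Y2, Y3.
Ch(Y4) = {Y7, Y10, Y12, Y15}.
Co-parents of Y4 (other parents of its children):
  parents(Y7) \ {Y4} = {Y1, Y2, Y5}.
  parents(Y10) \ {Y4} = {Y0, Y1, Y3, Y8}.
  parents(Y12) \ {Y4} = {Y2, Y3, Y5, Y7, Y8}.
  parents(Y15) \ {Y4} = {Y0, Y1, Y2, Y3, Y6, Y7, Y13, Y14}.
So the Markov blanket of Y4 is {Y0, Y1, Y2, Y3, Y5, Y6, Y7, Y8, Y10, Y12, Y13, Y14, Y15}.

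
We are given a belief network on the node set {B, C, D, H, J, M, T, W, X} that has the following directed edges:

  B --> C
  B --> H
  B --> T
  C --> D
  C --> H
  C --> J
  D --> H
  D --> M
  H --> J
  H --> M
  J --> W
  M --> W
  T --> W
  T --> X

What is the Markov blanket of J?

Pa(J) = {C, H}.
J's children: W.
Parents of each child, excluding J:
  W's other parents are M, T.
Taking the union gives {C, H, M, T, W}.

{C, H, M, T, W}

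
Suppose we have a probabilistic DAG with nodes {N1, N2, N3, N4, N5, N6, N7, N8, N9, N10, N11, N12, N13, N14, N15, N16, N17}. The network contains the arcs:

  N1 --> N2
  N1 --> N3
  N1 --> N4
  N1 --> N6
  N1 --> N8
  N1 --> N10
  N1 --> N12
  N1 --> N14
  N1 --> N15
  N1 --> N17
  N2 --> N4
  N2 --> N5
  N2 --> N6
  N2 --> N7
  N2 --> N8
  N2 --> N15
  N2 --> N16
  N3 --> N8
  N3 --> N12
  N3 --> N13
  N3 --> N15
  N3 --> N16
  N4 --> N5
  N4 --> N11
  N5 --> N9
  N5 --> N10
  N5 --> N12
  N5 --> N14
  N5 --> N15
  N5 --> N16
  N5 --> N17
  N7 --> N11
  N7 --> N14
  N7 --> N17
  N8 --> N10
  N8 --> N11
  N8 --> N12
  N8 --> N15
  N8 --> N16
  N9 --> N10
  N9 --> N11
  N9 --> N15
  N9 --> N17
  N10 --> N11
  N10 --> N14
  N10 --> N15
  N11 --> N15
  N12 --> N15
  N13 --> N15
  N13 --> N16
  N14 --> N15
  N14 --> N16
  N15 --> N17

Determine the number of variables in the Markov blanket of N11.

A node's Markov blanket = Pa ∪ Ch ∪ (parents of Ch other than the node itself).
Children of N11: N15.
Parents of N11: N4, N7, N8, N9, N10.
Co-parents of N11 (other parents of its children):
  parents(N15) \ {N11} = {N1, N2, N3, N5, N8, N9, N10, N12, N13, N14}.
MB(N11) = {N1, N2, N3, N4, N5, N7, N8, N9, N10, N12, N13, N14, N15}, which has 13 nodes.

13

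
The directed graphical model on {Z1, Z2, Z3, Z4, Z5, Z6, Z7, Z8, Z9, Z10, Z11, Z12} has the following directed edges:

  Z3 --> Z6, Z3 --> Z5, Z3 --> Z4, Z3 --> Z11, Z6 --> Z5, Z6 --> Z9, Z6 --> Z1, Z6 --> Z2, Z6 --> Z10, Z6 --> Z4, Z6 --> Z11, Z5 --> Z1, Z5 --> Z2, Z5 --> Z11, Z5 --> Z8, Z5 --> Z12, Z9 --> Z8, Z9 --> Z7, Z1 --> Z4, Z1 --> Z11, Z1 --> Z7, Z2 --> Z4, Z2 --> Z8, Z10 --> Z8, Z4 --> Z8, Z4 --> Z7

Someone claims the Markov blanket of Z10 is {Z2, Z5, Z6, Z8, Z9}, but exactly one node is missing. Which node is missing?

Z4

Ch(Z10) = {Z8}.
Parents of Z10: Z6.
Parents of each child, excluding Z10:
  Z8's other parents are Z2, Z4, Z5, Z9.
MB(Z10) = {Z2, Z4, Z5, Z6, Z8, Z9}.
Comparing with the claimed set, Z4 is missing.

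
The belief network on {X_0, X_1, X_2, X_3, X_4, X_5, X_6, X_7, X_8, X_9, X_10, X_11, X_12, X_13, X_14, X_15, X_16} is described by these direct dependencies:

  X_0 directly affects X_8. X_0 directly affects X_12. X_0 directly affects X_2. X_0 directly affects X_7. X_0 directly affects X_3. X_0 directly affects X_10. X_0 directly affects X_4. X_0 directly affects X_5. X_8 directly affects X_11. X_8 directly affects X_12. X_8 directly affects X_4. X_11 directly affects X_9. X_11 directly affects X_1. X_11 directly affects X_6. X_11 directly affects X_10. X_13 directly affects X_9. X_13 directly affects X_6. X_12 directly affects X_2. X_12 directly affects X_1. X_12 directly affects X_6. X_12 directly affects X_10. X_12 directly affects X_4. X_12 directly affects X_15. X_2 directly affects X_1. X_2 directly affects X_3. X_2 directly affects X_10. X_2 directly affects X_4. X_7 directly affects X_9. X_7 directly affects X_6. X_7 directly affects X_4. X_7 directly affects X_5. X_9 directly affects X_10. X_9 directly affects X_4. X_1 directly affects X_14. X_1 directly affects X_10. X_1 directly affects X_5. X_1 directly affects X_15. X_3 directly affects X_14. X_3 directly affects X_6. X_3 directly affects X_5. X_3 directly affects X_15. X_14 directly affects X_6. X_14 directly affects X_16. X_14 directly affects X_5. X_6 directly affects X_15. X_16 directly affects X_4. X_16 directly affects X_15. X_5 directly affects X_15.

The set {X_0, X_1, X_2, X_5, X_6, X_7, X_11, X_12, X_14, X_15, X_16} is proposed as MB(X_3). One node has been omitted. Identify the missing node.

By definition, MB(X_3) is built from X_3's parents, X_3's children, and the co-parents of X_3.
X_3's parents: X_0, X_2.
Children of X_3: X_5, X_6, X_14, X_15.
For each child, the remaining parents (spouses of X_3):
  parents(X_14) \ {X_3} = {X_1}.
  parents(X_6) \ {X_3} = {X_7, X_11, X_12, X_13, X_14}.
  parents(X_5) \ {X_3} = {X_0, X_1, X_7, X_14}.
  X_15's other parents are X_1, X_5, X_6, X_12, X_16.
MB(X_3) = {X_0, X_1, X_2, X_5, X_6, X_7, X_11, X_12, X_13, X_14, X_15, X_16}.
Comparing with the claimed set, X_13 is missing.

X_13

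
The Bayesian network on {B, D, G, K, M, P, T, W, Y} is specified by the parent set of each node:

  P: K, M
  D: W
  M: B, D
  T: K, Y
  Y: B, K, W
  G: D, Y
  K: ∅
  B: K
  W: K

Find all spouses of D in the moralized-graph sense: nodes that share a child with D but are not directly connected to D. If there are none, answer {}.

{B, Y}

Children of D: G, M.
  G's other parent is Y.
  parents(M) \ {D} = {B}.
Excluding nodes already adjacent to D (G, M, W), the co-parent-only contribution is {B, Y}.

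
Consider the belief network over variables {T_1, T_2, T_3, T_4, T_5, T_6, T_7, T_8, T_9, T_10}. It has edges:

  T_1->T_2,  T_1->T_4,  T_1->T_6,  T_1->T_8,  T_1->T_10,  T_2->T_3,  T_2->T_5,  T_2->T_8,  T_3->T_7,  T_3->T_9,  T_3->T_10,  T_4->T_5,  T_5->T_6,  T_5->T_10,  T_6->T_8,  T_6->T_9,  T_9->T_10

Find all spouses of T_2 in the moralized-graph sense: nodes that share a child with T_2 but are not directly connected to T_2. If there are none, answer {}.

Children of T_2: T_3, T_5, T_8.
  T_3: —
  T_5: T_4
  T_8: T_1, T_6
Excluding nodes already adjacent to T_2 (T_1, T_3, T_5, T_8), the co-parent-only contribution is {T_4, T_6}.

{T_4, T_6}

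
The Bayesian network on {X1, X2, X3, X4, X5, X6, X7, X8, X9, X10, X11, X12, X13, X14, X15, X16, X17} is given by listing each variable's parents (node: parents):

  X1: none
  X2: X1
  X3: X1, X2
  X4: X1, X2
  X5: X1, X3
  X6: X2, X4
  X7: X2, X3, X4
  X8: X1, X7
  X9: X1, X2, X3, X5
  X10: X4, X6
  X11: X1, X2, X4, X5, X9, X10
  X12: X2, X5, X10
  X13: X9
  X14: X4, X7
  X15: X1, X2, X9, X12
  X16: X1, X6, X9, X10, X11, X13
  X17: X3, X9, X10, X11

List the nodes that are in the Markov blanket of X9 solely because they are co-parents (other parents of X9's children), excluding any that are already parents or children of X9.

{X4, X6, X10, X12}

Children of X9: X11, X13, X15, X16, X17.
  X11: X1, X2, X4, X5, X10
  X13: —
  X15: X1, X2, X12
  X16: X1, X6, X10, X11, X13
  X17: X3, X10, X11
Excluding nodes already adjacent to X9 (X1, X2, X3, X5, X11, X13, X15, X16, X17), the co-parent-only contribution is {X4, X6, X10, X12}.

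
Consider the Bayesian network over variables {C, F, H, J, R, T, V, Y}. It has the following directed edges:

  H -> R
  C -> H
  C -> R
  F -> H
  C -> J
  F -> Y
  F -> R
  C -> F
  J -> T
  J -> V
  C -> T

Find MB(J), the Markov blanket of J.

Parents of J: C.
Children of J: T, V.
Parents of each child, excluding J:
  T: C
  V: —
MB(J) = {C, T, V}.

{C, T, V}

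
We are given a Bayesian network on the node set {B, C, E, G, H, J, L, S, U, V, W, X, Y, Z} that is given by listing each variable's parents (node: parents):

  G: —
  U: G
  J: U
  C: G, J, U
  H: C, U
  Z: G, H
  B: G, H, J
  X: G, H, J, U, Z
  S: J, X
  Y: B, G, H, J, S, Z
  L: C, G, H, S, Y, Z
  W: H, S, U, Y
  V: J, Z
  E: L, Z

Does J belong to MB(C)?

Yes

J is a parent of C.
So J ∈ MB(C).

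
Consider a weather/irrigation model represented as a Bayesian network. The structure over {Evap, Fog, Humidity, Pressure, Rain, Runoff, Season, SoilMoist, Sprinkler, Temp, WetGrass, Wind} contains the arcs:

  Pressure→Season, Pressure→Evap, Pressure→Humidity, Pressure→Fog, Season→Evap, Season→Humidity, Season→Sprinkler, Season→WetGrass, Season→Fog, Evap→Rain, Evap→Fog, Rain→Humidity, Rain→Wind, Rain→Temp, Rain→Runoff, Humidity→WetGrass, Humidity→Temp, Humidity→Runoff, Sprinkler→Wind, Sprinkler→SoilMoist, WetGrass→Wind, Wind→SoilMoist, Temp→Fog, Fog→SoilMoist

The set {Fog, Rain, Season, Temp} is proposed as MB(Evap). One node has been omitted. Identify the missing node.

Pressure

The Markov blanket of a node is its parents, its children, and the other parents of its children.
Evap has parents Pressure, Season.
Evap has children Fog, Rain.
For each child, the remaining parents (spouses of Evap):
  Rain: no additional parents.
  Fog also has parents Pressure, Season, Temp.
MB(Evap) = {Fog, Pressure, Rain, Season, Temp}.
Comparing with the claimed set, Pressure is missing.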